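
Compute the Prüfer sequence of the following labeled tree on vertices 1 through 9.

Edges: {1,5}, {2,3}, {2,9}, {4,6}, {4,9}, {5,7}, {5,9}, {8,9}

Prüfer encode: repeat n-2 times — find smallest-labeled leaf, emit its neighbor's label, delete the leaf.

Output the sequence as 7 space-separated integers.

Step 1: leaves = {1,3,6,7,8}. Remove smallest leaf 1, emit neighbor 5.
Step 2: leaves = {3,6,7,8}. Remove smallest leaf 3, emit neighbor 2.
Step 3: leaves = {2,6,7,8}. Remove smallest leaf 2, emit neighbor 9.
Step 4: leaves = {6,7,8}. Remove smallest leaf 6, emit neighbor 4.
Step 5: leaves = {4,7,8}. Remove smallest leaf 4, emit neighbor 9.
Step 6: leaves = {7,8}. Remove smallest leaf 7, emit neighbor 5.
Step 7: leaves = {5,8}. Remove smallest leaf 5, emit neighbor 9.
Done: 2 vertices remain (8, 9). Sequence = [5 2 9 4 9 5 9]

Answer: 5 2 9 4 9 5 9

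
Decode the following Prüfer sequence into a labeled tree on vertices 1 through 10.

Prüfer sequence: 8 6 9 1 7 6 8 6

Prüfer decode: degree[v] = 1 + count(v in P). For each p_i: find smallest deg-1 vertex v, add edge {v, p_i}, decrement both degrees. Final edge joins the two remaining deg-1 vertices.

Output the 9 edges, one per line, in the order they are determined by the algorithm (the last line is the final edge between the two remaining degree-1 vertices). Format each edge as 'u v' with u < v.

Initial degrees: {1:2, 2:1, 3:1, 4:1, 5:1, 6:4, 7:2, 8:3, 9:2, 10:1}
Step 1: smallest deg-1 vertex = 2, p_1 = 8. Add edge {2,8}. Now deg[2]=0, deg[8]=2.
Step 2: smallest deg-1 vertex = 3, p_2 = 6. Add edge {3,6}. Now deg[3]=0, deg[6]=3.
Step 3: smallest deg-1 vertex = 4, p_3 = 9. Add edge {4,9}. Now deg[4]=0, deg[9]=1.
Step 4: smallest deg-1 vertex = 5, p_4 = 1. Add edge {1,5}. Now deg[5]=0, deg[1]=1.
Step 5: smallest deg-1 vertex = 1, p_5 = 7. Add edge {1,7}. Now deg[1]=0, deg[7]=1.
Step 6: smallest deg-1 vertex = 7, p_6 = 6. Add edge {6,7}. Now deg[7]=0, deg[6]=2.
Step 7: smallest deg-1 vertex = 9, p_7 = 8. Add edge {8,9}. Now deg[9]=0, deg[8]=1.
Step 8: smallest deg-1 vertex = 8, p_8 = 6. Add edge {6,8}. Now deg[8]=0, deg[6]=1.
Final: two remaining deg-1 vertices are 6, 10. Add edge {6,10}.

Answer: 2 8
3 6
4 9
1 5
1 7
6 7
8 9
6 8
6 10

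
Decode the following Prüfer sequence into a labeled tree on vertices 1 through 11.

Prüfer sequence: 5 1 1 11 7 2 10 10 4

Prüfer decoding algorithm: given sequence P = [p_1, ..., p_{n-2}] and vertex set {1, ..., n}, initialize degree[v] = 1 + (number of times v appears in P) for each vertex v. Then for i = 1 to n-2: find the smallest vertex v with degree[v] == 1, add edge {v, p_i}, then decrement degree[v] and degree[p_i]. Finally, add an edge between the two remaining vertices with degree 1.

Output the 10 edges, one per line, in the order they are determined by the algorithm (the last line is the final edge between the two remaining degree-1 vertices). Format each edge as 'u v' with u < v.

Answer: 3 5
1 5
1 6
1 11
7 8
2 7
2 10
9 10
4 10
4 11

Derivation:
Initial degrees: {1:3, 2:2, 3:1, 4:2, 5:2, 6:1, 7:2, 8:1, 9:1, 10:3, 11:2}
Step 1: smallest deg-1 vertex = 3, p_1 = 5. Add edge {3,5}. Now deg[3]=0, deg[5]=1.
Step 2: smallest deg-1 vertex = 5, p_2 = 1. Add edge {1,5}. Now deg[5]=0, deg[1]=2.
Step 3: smallest deg-1 vertex = 6, p_3 = 1. Add edge {1,6}. Now deg[6]=0, deg[1]=1.
Step 4: smallest deg-1 vertex = 1, p_4 = 11. Add edge {1,11}. Now deg[1]=0, deg[11]=1.
Step 5: smallest deg-1 vertex = 8, p_5 = 7. Add edge {7,8}. Now deg[8]=0, deg[7]=1.
Step 6: smallest deg-1 vertex = 7, p_6 = 2. Add edge {2,7}. Now deg[7]=0, deg[2]=1.
Step 7: smallest deg-1 vertex = 2, p_7 = 10. Add edge {2,10}. Now deg[2]=0, deg[10]=2.
Step 8: smallest deg-1 vertex = 9, p_8 = 10. Add edge {9,10}. Now deg[9]=0, deg[10]=1.
Step 9: smallest deg-1 vertex = 10, p_9 = 4. Add edge {4,10}. Now deg[10]=0, deg[4]=1.
Final: two remaining deg-1 vertices are 4, 11. Add edge {4,11}.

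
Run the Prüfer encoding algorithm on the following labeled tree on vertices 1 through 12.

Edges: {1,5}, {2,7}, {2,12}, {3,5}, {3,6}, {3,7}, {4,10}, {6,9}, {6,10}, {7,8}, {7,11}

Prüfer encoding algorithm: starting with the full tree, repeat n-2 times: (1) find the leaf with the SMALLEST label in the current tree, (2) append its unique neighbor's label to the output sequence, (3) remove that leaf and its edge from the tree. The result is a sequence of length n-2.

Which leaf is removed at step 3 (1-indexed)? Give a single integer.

Step 1: current leaves = {1,4,8,9,11,12}. Remove leaf 1 (neighbor: 5).
Step 2: current leaves = {4,5,8,9,11,12}. Remove leaf 4 (neighbor: 10).
Step 3: current leaves = {5,8,9,10,11,12}. Remove leaf 5 (neighbor: 3).

Answer: 5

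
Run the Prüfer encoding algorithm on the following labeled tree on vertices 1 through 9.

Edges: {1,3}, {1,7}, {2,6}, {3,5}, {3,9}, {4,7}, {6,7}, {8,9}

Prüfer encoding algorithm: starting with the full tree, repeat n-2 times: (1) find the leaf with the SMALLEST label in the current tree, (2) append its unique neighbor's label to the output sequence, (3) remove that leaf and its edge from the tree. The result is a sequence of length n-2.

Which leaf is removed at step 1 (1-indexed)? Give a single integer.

Answer: 2

Derivation:
Step 1: current leaves = {2,4,5,8}. Remove leaf 2 (neighbor: 6).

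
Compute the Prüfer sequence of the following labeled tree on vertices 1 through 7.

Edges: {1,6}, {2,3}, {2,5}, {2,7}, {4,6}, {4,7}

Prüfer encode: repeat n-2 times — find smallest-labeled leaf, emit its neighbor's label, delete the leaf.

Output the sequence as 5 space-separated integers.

Answer: 6 2 2 7 4

Derivation:
Step 1: leaves = {1,3,5}. Remove smallest leaf 1, emit neighbor 6.
Step 2: leaves = {3,5,6}. Remove smallest leaf 3, emit neighbor 2.
Step 3: leaves = {5,6}. Remove smallest leaf 5, emit neighbor 2.
Step 4: leaves = {2,6}. Remove smallest leaf 2, emit neighbor 7.
Step 5: leaves = {6,7}. Remove smallest leaf 6, emit neighbor 4.
Done: 2 vertices remain (4, 7). Sequence = [6 2 2 7 4]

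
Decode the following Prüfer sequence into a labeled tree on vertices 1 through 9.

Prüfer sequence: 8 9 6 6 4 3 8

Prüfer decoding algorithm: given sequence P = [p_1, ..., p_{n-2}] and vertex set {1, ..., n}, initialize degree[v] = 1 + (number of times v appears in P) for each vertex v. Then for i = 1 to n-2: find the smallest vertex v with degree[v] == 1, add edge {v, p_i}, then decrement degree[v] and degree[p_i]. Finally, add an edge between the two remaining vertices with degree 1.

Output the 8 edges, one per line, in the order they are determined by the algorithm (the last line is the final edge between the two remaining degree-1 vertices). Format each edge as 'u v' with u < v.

Initial degrees: {1:1, 2:1, 3:2, 4:2, 5:1, 6:3, 7:1, 8:3, 9:2}
Step 1: smallest deg-1 vertex = 1, p_1 = 8. Add edge {1,8}. Now deg[1]=0, deg[8]=2.
Step 2: smallest deg-1 vertex = 2, p_2 = 9. Add edge {2,9}. Now deg[2]=0, deg[9]=1.
Step 3: smallest deg-1 vertex = 5, p_3 = 6. Add edge {5,6}. Now deg[5]=0, deg[6]=2.
Step 4: smallest deg-1 vertex = 7, p_4 = 6. Add edge {6,7}. Now deg[7]=0, deg[6]=1.
Step 5: smallest deg-1 vertex = 6, p_5 = 4. Add edge {4,6}. Now deg[6]=0, deg[4]=1.
Step 6: smallest deg-1 vertex = 4, p_6 = 3. Add edge {3,4}. Now deg[4]=0, deg[3]=1.
Step 7: smallest deg-1 vertex = 3, p_7 = 8. Add edge {3,8}. Now deg[3]=0, deg[8]=1.
Final: two remaining deg-1 vertices are 8, 9. Add edge {8,9}.

Answer: 1 8
2 9
5 6
6 7
4 6
3 4
3 8
8 9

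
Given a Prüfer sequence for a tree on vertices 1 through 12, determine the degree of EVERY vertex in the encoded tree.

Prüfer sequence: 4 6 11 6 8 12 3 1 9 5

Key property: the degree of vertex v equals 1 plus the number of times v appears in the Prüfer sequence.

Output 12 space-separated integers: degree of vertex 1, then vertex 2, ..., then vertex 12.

Answer: 2 1 2 2 2 3 1 2 2 1 2 2

Derivation:
p_1 = 4: count[4] becomes 1
p_2 = 6: count[6] becomes 1
p_3 = 11: count[11] becomes 1
p_4 = 6: count[6] becomes 2
p_5 = 8: count[8] becomes 1
p_6 = 12: count[12] becomes 1
p_7 = 3: count[3] becomes 1
p_8 = 1: count[1] becomes 1
p_9 = 9: count[9] becomes 1
p_10 = 5: count[5] becomes 1
Degrees (1 + count): deg[1]=1+1=2, deg[2]=1+0=1, deg[3]=1+1=2, deg[4]=1+1=2, deg[5]=1+1=2, deg[6]=1+2=3, deg[7]=1+0=1, deg[8]=1+1=2, deg[9]=1+1=2, deg[10]=1+0=1, deg[11]=1+1=2, deg[12]=1+1=2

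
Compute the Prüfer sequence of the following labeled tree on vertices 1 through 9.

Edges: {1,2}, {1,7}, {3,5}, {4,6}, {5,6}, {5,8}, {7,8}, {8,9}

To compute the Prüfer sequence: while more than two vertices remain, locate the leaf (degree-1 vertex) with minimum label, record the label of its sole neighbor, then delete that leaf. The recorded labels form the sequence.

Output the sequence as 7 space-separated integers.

Step 1: leaves = {2,3,4,9}. Remove smallest leaf 2, emit neighbor 1.
Step 2: leaves = {1,3,4,9}. Remove smallest leaf 1, emit neighbor 7.
Step 3: leaves = {3,4,7,9}. Remove smallest leaf 3, emit neighbor 5.
Step 4: leaves = {4,7,9}. Remove smallest leaf 4, emit neighbor 6.
Step 5: leaves = {6,7,9}. Remove smallest leaf 6, emit neighbor 5.
Step 6: leaves = {5,7,9}. Remove smallest leaf 5, emit neighbor 8.
Step 7: leaves = {7,9}. Remove smallest leaf 7, emit neighbor 8.
Done: 2 vertices remain (8, 9). Sequence = [1 7 5 6 5 8 8]

Answer: 1 7 5 6 5 8 8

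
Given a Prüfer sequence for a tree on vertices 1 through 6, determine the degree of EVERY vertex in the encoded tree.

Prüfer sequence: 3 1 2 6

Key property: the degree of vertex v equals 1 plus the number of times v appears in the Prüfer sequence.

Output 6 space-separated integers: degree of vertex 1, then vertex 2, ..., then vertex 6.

Answer: 2 2 2 1 1 2

Derivation:
p_1 = 3: count[3] becomes 1
p_2 = 1: count[1] becomes 1
p_3 = 2: count[2] becomes 1
p_4 = 6: count[6] becomes 1
Degrees (1 + count): deg[1]=1+1=2, deg[2]=1+1=2, deg[3]=1+1=2, deg[4]=1+0=1, deg[5]=1+0=1, deg[6]=1+1=2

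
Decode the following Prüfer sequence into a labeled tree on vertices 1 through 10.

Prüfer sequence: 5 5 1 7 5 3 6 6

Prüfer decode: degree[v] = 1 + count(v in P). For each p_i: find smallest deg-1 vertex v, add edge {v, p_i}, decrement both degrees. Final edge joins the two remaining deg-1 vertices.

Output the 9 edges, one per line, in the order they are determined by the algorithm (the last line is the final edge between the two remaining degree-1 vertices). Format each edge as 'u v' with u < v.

Initial degrees: {1:2, 2:1, 3:2, 4:1, 5:4, 6:3, 7:2, 8:1, 9:1, 10:1}
Step 1: smallest deg-1 vertex = 2, p_1 = 5. Add edge {2,5}. Now deg[2]=0, deg[5]=3.
Step 2: smallest deg-1 vertex = 4, p_2 = 5. Add edge {4,5}. Now deg[4]=0, deg[5]=2.
Step 3: smallest deg-1 vertex = 8, p_3 = 1. Add edge {1,8}. Now deg[8]=0, deg[1]=1.
Step 4: smallest deg-1 vertex = 1, p_4 = 7. Add edge {1,7}. Now deg[1]=0, deg[7]=1.
Step 5: smallest deg-1 vertex = 7, p_5 = 5. Add edge {5,7}. Now deg[7]=0, deg[5]=1.
Step 6: smallest deg-1 vertex = 5, p_6 = 3. Add edge {3,5}. Now deg[5]=0, deg[3]=1.
Step 7: smallest deg-1 vertex = 3, p_7 = 6. Add edge {3,6}. Now deg[3]=0, deg[6]=2.
Step 8: smallest deg-1 vertex = 9, p_8 = 6. Add edge {6,9}. Now deg[9]=0, deg[6]=1.
Final: two remaining deg-1 vertices are 6, 10. Add edge {6,10}.

Answer: 2 5
4 5
1 8
1 7
5 7
3 5
3 6
6 9
6 10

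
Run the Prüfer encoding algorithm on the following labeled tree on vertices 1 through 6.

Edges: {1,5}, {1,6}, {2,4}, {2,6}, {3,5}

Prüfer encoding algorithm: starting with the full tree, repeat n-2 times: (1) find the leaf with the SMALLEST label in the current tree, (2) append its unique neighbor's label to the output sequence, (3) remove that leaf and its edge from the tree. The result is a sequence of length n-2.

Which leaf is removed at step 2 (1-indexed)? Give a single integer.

Step 1: current leaves = {3,4}. Remove leaf 3 (neighbor: 5).
Step 2: current leaves = {4,5}. Remove leaf 4 (neighbor: 2).

Answer: 4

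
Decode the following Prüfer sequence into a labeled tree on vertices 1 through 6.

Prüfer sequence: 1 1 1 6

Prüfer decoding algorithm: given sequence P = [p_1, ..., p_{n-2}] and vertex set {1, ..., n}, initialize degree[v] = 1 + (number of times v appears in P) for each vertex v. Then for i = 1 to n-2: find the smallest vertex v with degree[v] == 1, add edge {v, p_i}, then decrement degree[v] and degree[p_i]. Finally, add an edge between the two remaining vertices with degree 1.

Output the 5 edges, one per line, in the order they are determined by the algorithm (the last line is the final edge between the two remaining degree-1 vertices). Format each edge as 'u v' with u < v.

Answer: 1 2
1 3
1 4
1 6
5 6

Derivation:
Initial degrees: {1:4, 2:1, 3:1, 4:1, 5:1, 6:2}
Step 1: smallest deg-1 vertex = 2, p_1 = 1. Add edge {1,2}. Now deg[2]=0, deg[1]=3.
Step 2: smallest deg-1 vertex = 3, p_2 = 1. Add edge {1,3}. Now deg[3]=0, deg[1]=2.
Step 3: smallest deg-1 vertex = 4, p_3 = 1. Add edge {1,4}. Now deg[4]=0, deg[1]=1.
Step 4: smallest deg-1 vertex = 1, p_4 = 6. Add edge {1,6}. Now deg[1]=0, deg[6]=1.
Final: two remaining deg-1 vertices are 5, 6. Add edge {5,6}.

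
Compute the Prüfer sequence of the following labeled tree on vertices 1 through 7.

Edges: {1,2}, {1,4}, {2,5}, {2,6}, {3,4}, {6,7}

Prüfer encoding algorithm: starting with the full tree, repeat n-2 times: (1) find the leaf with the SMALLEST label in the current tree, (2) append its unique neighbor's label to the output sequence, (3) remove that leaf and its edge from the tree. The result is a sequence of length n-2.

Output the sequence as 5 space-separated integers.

Step 1: leaves = {3,5,7}. Remove smallest leaf 3, emit neighbor 4.
Step 2: leaves = {4,5,7}. Remove smallest leaf 4, emit neighbor 1.
Step 3: leaves = {1,5,7}. Remove smallest leaf 1, emit neighbor 2.
Step 4: leaves = {5,7}. Remove smallest leaf 5, emit neighbor 2.
Step 5: leaves = {2,7}. Remove smallest leaf 2, emit neighbor 6.
Done: 2 vertices remain (6, 7). Sequence = [4 1 2 2 6]

Answer: 4 1 2 2 6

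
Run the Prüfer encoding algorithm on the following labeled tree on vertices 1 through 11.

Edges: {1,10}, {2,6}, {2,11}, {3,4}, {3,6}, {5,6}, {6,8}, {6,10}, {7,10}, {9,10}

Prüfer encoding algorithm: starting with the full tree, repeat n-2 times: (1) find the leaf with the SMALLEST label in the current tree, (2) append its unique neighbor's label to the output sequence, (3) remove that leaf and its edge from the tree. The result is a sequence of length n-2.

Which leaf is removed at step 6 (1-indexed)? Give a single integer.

Step 1: current leaves = {1,4,5,7,8,9,11}. Remove leaf 1 (neighbor: 10).
Step 2: current leaves = {4,5,7,8,9,11}. Remove leaf 4 (neighbor: 3).
Step 3: current leaves = {3,5,7,8,9,11}. Remove leaf 3 (neighbor: 6).
Step 4: current leaves = {5,7,8,9,11}. Remove leaf 5 (neighbor: 6).
Step 5: current leaves = {7,8,9,11}. Remove leaf 7 (neighbor: 10).
Step 6: current leaves = {8,9,11}. Remove leaf 8 (neighbor: 6).

Answer: 8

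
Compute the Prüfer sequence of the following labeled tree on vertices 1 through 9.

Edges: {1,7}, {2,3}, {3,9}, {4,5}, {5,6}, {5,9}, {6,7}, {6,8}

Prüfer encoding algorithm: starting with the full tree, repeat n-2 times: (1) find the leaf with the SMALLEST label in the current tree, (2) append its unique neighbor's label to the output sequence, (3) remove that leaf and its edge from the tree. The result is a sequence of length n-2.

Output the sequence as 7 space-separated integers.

Step 1: leaves = {1,2,4,8}. Remove smallest leaf 1, emit neighbor 7.
Step 2: leaves = {2,4,7,8}. Remove smallest leaf 2, emit neighbor 3.
Step 3: leaves = {3,4,7,8}. Remove smallest leaf 3, emit neighbor 9.
Step 4: leaves = {4,7,8,9}. Remove smallest leaf 4, emit neighbor 5.
Step 5: leaves = {7,8,9}. Remove smallest leaf 7, emit neighbor 6.
Step 6: leaves = {8,9}. Remove smallest leaf 8, emit neighbor 6.
Step 7: leaves = {6,9}. Remove smallest leaf 6, emit neighbor 5.
Done: 2 vertices remain (5, 9). Sequence = [7 3 9 5 6 6 5]

Answer: 7 3 9 5 6 6 5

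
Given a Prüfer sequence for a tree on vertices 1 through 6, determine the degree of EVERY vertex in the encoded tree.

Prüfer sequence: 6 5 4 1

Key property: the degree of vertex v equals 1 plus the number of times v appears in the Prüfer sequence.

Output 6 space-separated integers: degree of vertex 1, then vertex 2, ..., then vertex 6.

Answer: 2 1 1 2 2 2

Derivation:
p_1 = 6: count[6] becomes 1
p_2 = 5: count[5] becomes 1
p_3 = 4: count[4] becomes 1
p_4 = 1: count[1] becomes 1
Degrees (1 + count): deg[1]=1+1=2, deg[2]=1+0=1, deg[3]=1+0=1, deg[4]=1+1=2, deg[5]=1+1=2, deg[6]=1+1=2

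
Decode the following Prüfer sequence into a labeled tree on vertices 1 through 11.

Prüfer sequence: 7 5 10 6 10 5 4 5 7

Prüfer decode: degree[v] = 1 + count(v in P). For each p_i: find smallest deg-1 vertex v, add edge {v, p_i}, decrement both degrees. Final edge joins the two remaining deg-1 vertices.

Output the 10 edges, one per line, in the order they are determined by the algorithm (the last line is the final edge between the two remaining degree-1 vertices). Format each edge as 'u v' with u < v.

Answer: 1 7
2 5
3 10
6 8
6 10
5 9
4 10
4 5
5 7
7 11

Derivation:
Initial degrees: {1:1, 2:1, 3:1, 4:2, 5:4, 6:2, 7:3, 8:1, 9:1, 10:3, 11:1}
Step 1: smallest deg-1 vertex = 1, p_1 = 7. Add edge {1,7}. Now deg[1]=0, deg[7]=2.
Step 2: smallest deg-1 vertex = 2, p_2 = 5. Add edge {2,5}. Now deg[2]=0, deg[5]=3.
Step 3: smallest deg-1 vertex = 3, p_3 = 10. Add edge {3,10}. Now deg[3]=0, deg[10]=2.
Step 4: smallest deg-1 vertex = 8, p_4 = 6. Add edge {6,8}. Now deg[8]=0, deg[6]=1.
Step 5: smallest deg-1 vertex = 6, p_5 = 10. Add edge {6,10}. Now deg[6]=0, deg[10]=1.
Step 6: smallest deg-1 vertex = 9, p_6 = 5. Add edge {5,9}. Now deg[9]=0, deg[5]=2.
Step 7: smallest deg-1 vertex = 10, p_7 = 4. Add edge {4,10}. Now deg[10]=0, deg[4]=1.
Step 8: smallest deg-1 vertex = 4, p_8 = 5. Add edge {4,5}. Now deg[4]=0, deg[5]=1.
Step 9: smallest deg-1 vertex = 5, p_9 = 7. Add edge {5,7}. Now deg[5]=0, deg[7]=1.
Final: two remaining deg-1 vertices are 7, 11. Add edge {7,11}.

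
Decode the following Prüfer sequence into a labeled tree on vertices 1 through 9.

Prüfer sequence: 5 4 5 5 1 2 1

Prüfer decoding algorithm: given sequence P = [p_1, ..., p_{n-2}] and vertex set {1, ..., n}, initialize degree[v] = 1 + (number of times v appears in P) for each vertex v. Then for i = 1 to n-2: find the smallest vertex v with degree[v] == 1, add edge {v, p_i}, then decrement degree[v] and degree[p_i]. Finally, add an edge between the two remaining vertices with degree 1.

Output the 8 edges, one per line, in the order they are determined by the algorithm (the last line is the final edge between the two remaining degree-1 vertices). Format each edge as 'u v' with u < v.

Answer: 3 5
4 6
4 5
5 7
1 5
2 8
1 2
1 9

Derivation:
Initial degrees: {1:3, 2:2, 3:1, 4:2, 5:4, 6:1, 7:1, 8:1, 9:1}
Step 1: smallest deg-1 vertex = 3, p_1 = 5. Add edge {3,5}. Now deg[3]=0, deg[5]=3.
Step 2: smallest deg-1 vertex = 6, p_2 = 4. Add edge {4,6}. Now deg[6]=0, deg[4]=1.
Step 3: smallest deg-1 vertex = 4, p_3 = 5. Add edge {4,5}. Now deg[4]=0, deg[5]=2.
Step 4: smallest deg-1 vertex = 7, p_4 = 5. Add edge {5,7}. Now deg[7]=0, deg[5]=1.
Step 5: smallest deg-1 vertex = 5, p_5 = 1. Add edge {1,5}. Now deg[5]=0, deg[1]=2.
Step 6: smallest deg-1 vertex = 8, p_6 = 2. Add edge {2,8}. Now deg[8]=0, deg[2]=1.
Step 7: smallest deg-1 vertex = 2, p_7 = 1. Add edge {1,2}. Now deg[2]=0, deg[1]=1.
Final: two remaining deg-1 vertices are 1, 9. Add edge {1,9}.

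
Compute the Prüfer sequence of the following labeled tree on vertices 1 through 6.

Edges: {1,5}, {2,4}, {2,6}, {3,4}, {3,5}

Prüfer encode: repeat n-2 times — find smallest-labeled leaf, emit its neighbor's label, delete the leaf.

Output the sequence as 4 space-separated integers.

Answer: 5 3 4 2

Derivation:
Step 1: leaves = {1,6}. Remove smallest leaf 1, emit neighbor 5.
Step 2: leaves = {5,6}. Remove smallest leaf 5, emit neighbor 3.
Step 3: leaves = {3,6}. Remove smallest leaf 3, emit neighbor 4.
Step 4: leaves = {4,6}. Remove smallest leaf 4, emit neighbor 2.
Done: 2 vertices remain (2, 6). Sequence = [5 3 4 2]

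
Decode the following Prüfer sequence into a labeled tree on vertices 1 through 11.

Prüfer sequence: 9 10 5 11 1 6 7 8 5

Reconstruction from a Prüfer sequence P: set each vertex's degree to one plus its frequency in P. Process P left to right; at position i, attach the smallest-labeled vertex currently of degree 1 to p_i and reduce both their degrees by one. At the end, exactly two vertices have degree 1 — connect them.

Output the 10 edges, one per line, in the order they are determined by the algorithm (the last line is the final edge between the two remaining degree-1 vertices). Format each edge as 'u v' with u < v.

Answer: 2 9
3 10
4 5
9 11
1 10
1 6
6 7
7 8
5 8
5 11

Derivation:
Initial degrees: {1:2, 2:1, 3:1, 4:1, 5:3, 6:2, 7:2, 8:2, 9:2, 10:2, 11:2}
Step 1: smallest deg-1 vertex = 2, p_1 = 9. Add edge {2,9}. Now deg[2]=0, deg[9]=1.
Step 2: smallest deg-1 vertex = 3, p_2 = 10. Add edge {3,10}. Now deg[3]=0, deg[10]=1.
Step 3: smallest deg-1 vertex = 4, p_3 = 5. Add edge {4,5}. Now deg[4]=0, deg[5]=2.
Step 4: smallest deg-1 vertex = 9, p_4 = 11. Add edge {9,11}. Now deg[9]=0, deg[11]=1.
Step 5: smallest deg-1 vertex = 10, p_5 = 1. Add edge {1,10}. Now deg[10]=0, deg[1]=1.
Step 6: smallest deg-1 vertex = 1, p_6 = 6. Add edge {1,6}. Now deg[1]=0, deg[6]=1.
Step 7: smallest deg-1 vertex = 6, p_7 = 7. Add edge {6,7}. Now deg[6]=0, deg[7]=1.
Step 8: smallest deg-1 vertex = 7, p_8 = 8. Add edge {7,8}. Now deg[7]=0, deg[8]=1.
Step 9: smallest deg-1 vertex = 8, p_9 = 5. Add edge {5,8}. Now deg[8]=0, deg[5]=1.
Final: two remaining deg-1 vertices are 5, 11. Add edge {5,11}.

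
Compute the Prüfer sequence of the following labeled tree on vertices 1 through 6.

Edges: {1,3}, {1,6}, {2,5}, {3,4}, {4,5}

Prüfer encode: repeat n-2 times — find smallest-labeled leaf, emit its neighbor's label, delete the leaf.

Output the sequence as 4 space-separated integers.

Step 1: leaves = {2,6}. Remove smallest leaf 2, emit neighbor 5.
Step 2: leaves = {5,6}. Remove smallest leaf 5, emit neighbor 4.
Step 3: leaves = {4,6}. Remove smallest leaf 4, emit neighbor 3.
Step 4: leaves = {3,6}. Remove smallest leaf 3, emit neighbor 1.
Done: 2 vertices remain (1, 6). Sequence = [5 4 3 1]

Answer: 5 4 3 1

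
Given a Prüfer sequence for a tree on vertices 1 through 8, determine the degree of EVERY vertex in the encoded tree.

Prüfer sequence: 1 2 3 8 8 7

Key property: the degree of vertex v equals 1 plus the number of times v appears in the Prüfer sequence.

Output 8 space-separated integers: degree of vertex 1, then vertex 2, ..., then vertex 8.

p_1 = 1: count[1] becomes 1
p_2 = 2: count[2] becomes 1
p_3 = 3: count[3] becomes 1
p_4 = 8: count[8] becomes 1
p_5 = 8: count[8] becomes 2
p_6 = 7: count[7] becomes 1
Degrees (1 + count): deg[1]=1+1=2, deg[2]=1+1=2, deg[3]=1+1=2, deg[4]=1+0=1, deg[5]=1+0=1, deg[6]=1+0=1, deg[7]=1+1=2, deg[8]=1+2=3

Answer: 2 2 2 1 1 1 2 3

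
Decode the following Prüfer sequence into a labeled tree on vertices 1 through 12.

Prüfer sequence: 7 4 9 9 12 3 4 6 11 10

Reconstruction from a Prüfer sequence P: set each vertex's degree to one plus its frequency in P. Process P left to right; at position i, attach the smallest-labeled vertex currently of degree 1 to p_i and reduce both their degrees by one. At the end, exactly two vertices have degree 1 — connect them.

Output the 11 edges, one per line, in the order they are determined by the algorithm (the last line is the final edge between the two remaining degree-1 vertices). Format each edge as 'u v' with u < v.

Initial degrees: {1:1, 2:1, 3:2, 4:3, 5:1, 6:2, 7:2, 8:1, 9:3, 10:2, 11:2, 12:2}
Step 1: smallest deg-1 vertex = 1, p_1 = 7. Add edge {1,7}. Now deg[1]=0, deg[7]=1.
Step 2: smallest deg-1 vertex = 2, p_2 = 4. Add edge {2,4}. Now deg[2]=0, deg[4]=2.
Step 3: smallest deg-1 vertex = 5, p_3 = 9. Add edge {5,9}. Now deg[5]=0, deg[9]=2.
Step 4: smallest deg-1 vertex = 7, p_4 = 9. Add edge {7,9}. Now deg[7]=0, deg[9]=1.
Step 5: smallest deg-1 vertex = 8, p_5 = 12. Add edge {8,12}. Now deg[8]=0, deg[12]=1.
Step 6: smallest deg-1 vertex = 9, p_6 = 3. Add edge {3,9}. Now deg[9]=0, deg[3]=1.
Step 7: smallest deg-1 vertex = 3, p_7 = 4. Add edge {3,4}. Now deg[3]=0, deg[4]=1.
Step 8: smallest deg-1 vertex = 4, p_8 = 6. Add edge {4,6}. Now deg[4]=0, deg[6]=1.
Step 9: smallest deg-1 vertex = 6, p_9 = 11. Add edge {6,11}. Now deg[6]=0, deg[11]=1.
Step 10: smallest deg-1 vertex = 11, p_10 = 10. Add edge {10,11}. Now deg[11]=0, deg[10]=1.
Final: two remaining deg-1 vertices are 10, 12. Add edge {10,12}.

Answer: 1 7
2 4
5 9
7 9
8 12
3 9
3 4
4 6
6 11
10 11
10 12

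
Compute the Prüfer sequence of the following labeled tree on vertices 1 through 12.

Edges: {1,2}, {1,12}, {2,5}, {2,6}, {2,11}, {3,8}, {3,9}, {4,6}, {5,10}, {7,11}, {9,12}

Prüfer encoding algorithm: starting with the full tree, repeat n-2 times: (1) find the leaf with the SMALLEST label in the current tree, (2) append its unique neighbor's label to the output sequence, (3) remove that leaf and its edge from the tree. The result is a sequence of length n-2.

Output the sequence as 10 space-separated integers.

Answer: 6 2 11 3 9 12 5 2 2 1

Derivation:
Step 1: leaves = {4,7,8,10}. Remove smallest leaf 4, emit neighbor 6.
Step 2: leaves = {6,7,8,10}. Remove smallest leaf 6, emit neighbor 2.
Step 3: leaves = {7,8,10}. Remove smallest leaf 7, emit neighbor 11.
Step 4: leaves = {8,10,11}. Remove smallest leaf 8, emit neighbor 3.
Step 5: leaves = {3,10,11}. Remove smallest leaf 3, emit neighbor 9.
Step 6: leaves = {9,10,11}. Remove smallest leaf 9, emit neighbor 12.
Step 7: leaves = {10,11,12}. Remove smallest leaf 10, emit neighbor 5.
Step 8: leaves = {5,11,12}. Remove smallest leaf 5, emit neighbor 2.
Step 9: leaves = {11,12}. Remove smallest leaf 11, emit neighbor 2.
Step 10: leaves = {2,12}. Remove smallest leaf 2, emit neighbor 1.
Done: 2 vertices remain (1, 12). Sequence = [6 2 11 3 9 12 5 2 2 1]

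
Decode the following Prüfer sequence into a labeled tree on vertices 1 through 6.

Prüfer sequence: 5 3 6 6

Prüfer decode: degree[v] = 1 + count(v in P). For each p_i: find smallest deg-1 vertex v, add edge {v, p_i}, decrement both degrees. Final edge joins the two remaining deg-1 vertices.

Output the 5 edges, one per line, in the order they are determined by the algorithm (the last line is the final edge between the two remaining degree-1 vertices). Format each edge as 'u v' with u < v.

Answer: 1 5
2 3
3 6
4 6
5 6

Derivation:
Initial degrees: {1:1, 2:1, 3:2, 4:1, 5:2, 6:3}
Step 1: smallest deg-1 vertex = 1, p_1 = 5. Add edge {1,5}. Now deg[1]=0, deg[5]=1.
Step 2: smallest deg-1 vertex = 2, p_2 = 3. Add edge {2,3}. Now deg[2]=0, deg[3]=1.
Step 3: smallest deg-1 vertex = 3, p_3 = 6. Add edge {3,6}. Now deg[3]=0, deg[6]=2.
Step 4: smallest deg-1 vertex = 4, p_4 = 6. Add edge {4,6}. Now deg[4]=0, deg[6]=1.
Final: two remaining deg-1 vertices are 5, 6. Add edge {5,6}.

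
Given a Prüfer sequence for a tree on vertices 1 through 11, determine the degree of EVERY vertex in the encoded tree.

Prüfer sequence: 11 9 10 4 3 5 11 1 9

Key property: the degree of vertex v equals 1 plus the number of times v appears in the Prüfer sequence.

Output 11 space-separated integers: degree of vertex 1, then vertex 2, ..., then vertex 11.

p_1 = 11: count[11] becomes 1
p_2 = 9: count[9] becomes 1
p_3 = 10: count[10] becomes 1
p_4 = 4: count[4] becomes 1
p_5 = 3: count[3] becomes 1
p_6 = 5: count[5] becomes 1
p_7 = 11: count[11] becomes 2
p_8 = 1: count[1] becomes 1
p_9 = 9: count[9] becomes 2
Degrees (1 + count): deg[1]=1+1=2, deg[2]=1+0=1, deg[3]=1+1=2, deg[4]=1+1=2, deg[5]=1+1=2, deg[6]=1+0=1, deg[7]=1+0=1, deg[8]=1+0=1, deg[9]=1+2=3, deg[10]=1+1=2, deg[11]=1+2=3

Answer: 2 1 2 2 2 1 1 1 3 2 3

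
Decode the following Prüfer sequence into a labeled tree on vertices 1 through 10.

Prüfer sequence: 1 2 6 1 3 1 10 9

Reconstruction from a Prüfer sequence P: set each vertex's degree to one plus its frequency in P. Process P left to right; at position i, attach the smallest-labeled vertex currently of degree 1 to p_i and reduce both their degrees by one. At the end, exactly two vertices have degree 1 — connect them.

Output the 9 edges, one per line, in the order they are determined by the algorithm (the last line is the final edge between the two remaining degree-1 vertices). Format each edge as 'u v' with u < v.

Answer: 1 4
2 5
2 6
1 6
3 7
1 3
1 10
8 9
9 10

Derivation:
Initial degrees: {1:4, 2:2, 3:2, 4:1, 5:1, 6:2, 7:1, 8:1, 9:2, 10:2}
Step 1: smallest deg-1 vertex = 4, p_1 = 1. Add edge {1,4}. Now deg[4]=0, deg[1]=3.
Step 2: smallest deg-1 vertex = 5, p_2 = 2. Add edge {2,5}. Now deg[5]=0, deg[2]=1.
Step 3: smallest deg-1 vertex = 2, p_3 = 6. Add edge {2,6}. Now deg[2]=0, deg[6]=1.
Step 4: smallest deg-1 vertex = 6, p_4 = 1. Add edge {1,6}. Now deg[6]=0, deg[1]=2.
Step 5: smallest deg-1 vertex = 7, p_5 = 3. Add edge {3,7}. Now deg[7]=0, deg[3]=1.
Step 6: smallest deg-1 vertex = 3, p_6 = 1. Add edge {1,3}. Now deg[3]=0, deg[1]=1.
Step 7: smallest deg-1 vertex = 1, p_7 = 10. Add edge {1,10}. Now deg[1]=0, deg[10]=1.
Step 8: smallest deg-1 vertex = 8, p_8 = 9. Add edge {8,9}. Now deg[8]=0, deg[9]=1.
Final: two remaining deg-1 vertices are 9, 10. Add edge {9,10}.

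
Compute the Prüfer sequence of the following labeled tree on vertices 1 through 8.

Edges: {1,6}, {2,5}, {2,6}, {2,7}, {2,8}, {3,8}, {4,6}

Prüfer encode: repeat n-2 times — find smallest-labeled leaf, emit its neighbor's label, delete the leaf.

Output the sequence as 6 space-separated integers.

Step 1: leaves = {1,3,4,5,7}. Remove smallest leaf 1, emit neighbor 6.
Step 2: leaves = {3,4,5,7}. Remove smallest leaf 3, emit neighbor 8.
Step 3: leaves = {4,5,7,8}. Remove smallest leaf 4, emit neighbor 6.
Step 4: leaves = {5,6,7,8}. Remove smallest leaf 5, emit neighbor 2.
Step 5: leaves = {6,7,8}. Remove smallest leaf 6, emit neighbor 2.
Step 6: leaves = {7,8}. Remove smallest leaf 7, emit neighbor 2.
Done: 2 vertices remain (2, 8). Sequence = [6 8 6 2 2 2]

Answer: 6 8 6 2 2 2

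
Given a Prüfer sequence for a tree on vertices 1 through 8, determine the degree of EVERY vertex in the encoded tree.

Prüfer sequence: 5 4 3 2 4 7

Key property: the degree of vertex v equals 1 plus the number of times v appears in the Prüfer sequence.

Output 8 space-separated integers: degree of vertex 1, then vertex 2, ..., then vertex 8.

p_1 = 5: count[5] becomes 1
p_2 = 4: count[4] becomes 1
p_3 = 3: count[3] becomes 1
p_4 = 2: count[2] becomes 1
p_5 = 4: count[4] becomes 2
p_6 = 7: count[7] becomes 1
Degrees (1 + count): deg[1]=1+0=1, deg[2]=1+1=2, deg[3]=1+1=2, deg[4]=1+2=3, deg[5]=1+1=2, deg[6]=1+0=1, deg[7]=1+1=2, deg[8]=1+0=1

Answer: 1 2 2 3 2 1 2 1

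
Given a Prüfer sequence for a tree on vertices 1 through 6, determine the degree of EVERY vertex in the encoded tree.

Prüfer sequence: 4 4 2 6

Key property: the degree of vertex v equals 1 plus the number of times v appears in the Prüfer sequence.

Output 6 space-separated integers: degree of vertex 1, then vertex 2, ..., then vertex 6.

Answer: 1 2 1 3 1 2

Derivation:
p_1 = 4: count[4] becomes 1
p_2 = 4: count[4] becomes 2
p_3 = 2: count[2] becomes 1
p_4 = 6: count[6] becomes 1
Degrees (1 + count): deg[1]=1+0=1, deg[2]=1+1=2, deg[3]=1+0=1, deg[4]=1+2=3, deg[5]=1+0=1, deg[6]=1+1=2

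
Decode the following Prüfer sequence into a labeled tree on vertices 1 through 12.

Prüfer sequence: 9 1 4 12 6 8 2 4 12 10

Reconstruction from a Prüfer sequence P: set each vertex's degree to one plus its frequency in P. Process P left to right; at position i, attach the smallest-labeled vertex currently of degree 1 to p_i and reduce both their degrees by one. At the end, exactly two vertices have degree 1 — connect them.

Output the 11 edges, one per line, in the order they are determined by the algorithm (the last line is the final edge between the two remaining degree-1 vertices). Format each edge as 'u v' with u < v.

Initial degrees: {1:2, 2:2, 3:1, 4:3, 5:1, 6:2, 7:1, 8:2, 9:2, 10:2, 11:1, 12:3}
Step 1: smallest deg-1 vertex = 3, p_1 = 9. Add edge {3,9}. Now deg[3]=0, deg[9]=1.
Step 2: smallest deg-1 vertex = 5, p_2 = 1. Add edge {1,5}. Now deg[5]=0, deg[1]=1.
Step 3: smallest deg-1 vertex = 1, p_3 = 4. Add edge {1,4}. Now deg[1]=0, deg[4]=2.
Step 4: smallest deg-1 vertex = 7, p_4 = 12. Add edge {7,12}. Now deg[7]=0, deg[12]=2.
Step 5: smallest deg-1 vertex = 9, p_5 = 6. Add edge {6,9}. Now deg[9]=0, deg[6]=1.
Step 6: smallest deg-1 vertex = 6, p_6 = 8. Add edge {6,8}. Now deg[6]=0, deg[8]=1.
Step 7: smallest deg-1 vertex = 8, p_7 = 2. Add edge {2,8}. Now deg[8]=0, deg[2]=1.
Step 8: smallest deg-1 vertex = 2, p_8 = 4. Add edge {2,4}. Now deg[2]=0, deg[4]=1.
Step 9: smallest deg-1 vertex = 4, p_9 = 12. Add edge {4,12}. Now deg[4]=0, deg[12]=1.
Step 10: smallest deg-1 vertex = 11, p_10 = 10. Add edge {10,11}. Now deg[11]=0, deg[10]=1.
Final: two remaining deg-1 vertices are 10, 12. Add edge {10,12}.

Answer: 3 9
1 5
1 4
7 12
6 9
6 8
2 8
2 4
4 12
10 11
10 12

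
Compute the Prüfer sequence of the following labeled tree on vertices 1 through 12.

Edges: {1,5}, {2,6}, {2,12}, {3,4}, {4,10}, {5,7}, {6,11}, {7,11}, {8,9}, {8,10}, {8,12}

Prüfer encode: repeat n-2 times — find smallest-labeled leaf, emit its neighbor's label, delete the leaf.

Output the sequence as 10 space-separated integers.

Answer: 5 4 10 7 11 8 8 12 6 2

Derivation:
Step 1: leaves = {1,3,9}. Remove smallest leaf 1, emit neighbor 5.
Step 2: leaves = {3,5,9}. Remove smallest leaf 3, emit neighbor 4.
Step 3: leaves = {4,5,9}. Remove smallest leaf 4, emit neighbor 10.
Step 4: leaves = {5,9,10}. Remove smallest leaf 5, emit neighbor 7.
Step 5: leaves = {7,9,10}. Remove smallest leaf 7, emit neighbor 11.
Step 6: leaves = {9,10,11}. Remove smallest leaf 9, emit neighbor 8.
Step 7: leaves = {10,11}. Remove smallest leaf 10, emit neighbor 8.
Step 8: leaves = {8,11}. Remove smallest leaf 8, emit neighbor 12.
Step 9: leaves = {11,12}. Remove smallest leaf 11, emit neighbor 6.
Step 10: leaves = {6,12}. Remove smallest leaf 6, emit neighbor 2.
Done: 2 vertices remain (2, 12). Sequence = [5 4 10 7 11 8 8 12 6 2]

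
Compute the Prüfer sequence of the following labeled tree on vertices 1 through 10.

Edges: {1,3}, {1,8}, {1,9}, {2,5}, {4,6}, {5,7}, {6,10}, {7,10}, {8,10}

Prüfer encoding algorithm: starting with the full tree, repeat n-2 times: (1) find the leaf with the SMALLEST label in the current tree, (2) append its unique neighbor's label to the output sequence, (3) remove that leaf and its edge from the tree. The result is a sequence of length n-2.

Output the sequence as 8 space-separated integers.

Answer: 5 1 6 7 10 10 1 8

Derivation:
Step 1: leaves = {2,3,4,9}. Remove smallest leaf 2, emit neighbor 5.
Step 2: leaves = {3,4,5,9}. Remove smallest leaf 3, emit neighbor 1.
Step 3: leaves = {4,5,9}. Remove smallest leaf 4, emit neighbor 6.
Step 4: leaves = {5,6,9}. Remove smallest leaf 5, emit neighbor 7.
Step 5: leaves = {6,7,9}. Remove smallest leaf 6, emit neighbor 10.
Step 6: leaves = {7,9}. Remove smallest leaf 7, emit neighbor 10.
Step 7: leaves = {9,10}. Remove smallest leaf 9, emit neighbor 1.
Step 8: leaves = {1,10}. Remove smallest leaf 1, emit neighbor 8.
Done: 2 vertices remain (8, 10). Sequence = [5 1 6 7 10 10 1 8]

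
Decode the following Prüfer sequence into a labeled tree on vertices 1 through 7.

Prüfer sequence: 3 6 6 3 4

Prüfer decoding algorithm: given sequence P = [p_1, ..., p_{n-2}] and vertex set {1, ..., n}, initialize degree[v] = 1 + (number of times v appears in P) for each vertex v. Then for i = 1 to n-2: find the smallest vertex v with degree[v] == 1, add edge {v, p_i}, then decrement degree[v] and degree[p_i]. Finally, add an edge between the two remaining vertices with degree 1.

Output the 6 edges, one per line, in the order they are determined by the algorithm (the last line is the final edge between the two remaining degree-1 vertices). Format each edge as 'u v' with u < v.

Initial degrees: {1:1, 2:1, 3:3, 4:2, 5:1, 6:3, 7:1}
Step 1: smallest deg-1 vertex = 1, p_1 = 3. Add edge {1,3}. Now deg[1]=0, deg[3]=2.
Step 2: smallest deg-1 vertex = 2, p_2 = 6. Add edge {2,6}. Now deg[2]=0, deg[6]=2.
Step 3: smallest deg-1 vertex = 5, p_3 = 6. Add edge {5,6}. Now deg[5]=0, deg[6]=1.
Step 4: smallest deg-1 vertex = 6, p_4 = 3. Add edge {3,6}. Now deg[6]=0, deg[3]=1.
Step 5: smallest deg-1 vertex = 3, p_5 = 4. Add edge {3,4}. Now deg[3]=0, deg[4]=1.
Final: two remaining deg-1 vertices are 4, 7. Add edge {4,7}.

Answer: 1 3
2 6
5 6
3 6
3 4
4 7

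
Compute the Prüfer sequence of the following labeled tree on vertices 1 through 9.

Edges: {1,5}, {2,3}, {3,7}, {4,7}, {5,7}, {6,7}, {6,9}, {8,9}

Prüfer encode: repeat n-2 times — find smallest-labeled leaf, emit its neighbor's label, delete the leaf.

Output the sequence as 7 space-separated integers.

Answer: 5 3 7 7 7 6 9

Derivation:
Step 1: leaves = {1,2,4,8}. Remove smallest leaf 1, emit neighbor 5.
Step 2: leaves = {2,4,5,8}. Remove smallest leaf 2, emit neighbor 3.
Step 3: leaves = {3,4,5,8}. Remove smallest leaf 3, emit neighbor 7.
Step 4: leaves = {4,5,8}. Remove smallest leaf 4, emit neighbor 7.
Step 5: leaves = {5,8}. Remove smallest leaf 5, emit neighbor 7.
Step 6: leaves = {7,8}. Remove smallest leaf 7, emit neighbor 6.
Step 7: leaves = {6,8}. Remove smallest leaf 6, emit neighbor 9.
Done: 2 vertices remain (8, 9). Sequence = [5 3 7 7 7 6 9]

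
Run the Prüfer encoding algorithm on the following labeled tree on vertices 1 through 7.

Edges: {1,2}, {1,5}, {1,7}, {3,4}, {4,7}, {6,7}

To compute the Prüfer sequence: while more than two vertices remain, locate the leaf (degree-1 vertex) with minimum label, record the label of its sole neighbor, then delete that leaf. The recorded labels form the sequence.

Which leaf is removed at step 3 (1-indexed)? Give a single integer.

Answer: 4

Derivation:
Step 1: current leaves = {2,3,5,6}. Remove leaf 2 (neighbor: 1).
Step 2: current leaves = {3,5,6}. Remove leaf 3 (neighbor: 4).
Step 3: current leaves = {4,5,6}. Remove leaf 4 (neighbor: 7).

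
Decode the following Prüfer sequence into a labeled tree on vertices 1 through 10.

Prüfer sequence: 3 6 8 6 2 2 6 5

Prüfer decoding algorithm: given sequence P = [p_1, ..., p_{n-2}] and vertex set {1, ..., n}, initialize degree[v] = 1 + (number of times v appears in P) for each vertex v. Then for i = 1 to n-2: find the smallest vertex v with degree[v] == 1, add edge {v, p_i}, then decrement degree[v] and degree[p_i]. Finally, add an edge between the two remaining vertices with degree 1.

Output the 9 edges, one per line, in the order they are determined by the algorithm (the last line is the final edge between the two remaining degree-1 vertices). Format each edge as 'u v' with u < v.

Initial degrees: {1:1, 2:3, 3:2, 4:1, 5:2, 6:4, 7:1, 8:2, 9:1, 10:1}
Step 1: smallest deg-1 vertex = 1, p_1 = 3. Add edge {1,3}. Now deg[1]=0, deg[3]=1.
Step 2: smallest deg-1 vertex = 3, p_2 = 6. Add edge {3,6}. Now deg[3]=0, deg[6]=3.
Step 3: smallest deg-1 vertex = 4, p_3 = 8. Add edge {4,8}. Now deg[4]=0, deg[8]=1.
Step 4: smallest deg-1 vertex = 7, p_4 = 6. Add edge {6,7}. Now deg[7]=0, deg[6]=2.
Step 5: smallest deg-1 vertex = 8, p_5 = 2. Add edge {2,8}. Now deg[8]=0, deg[2]=2.
Step 6: smallest deg-1 vertex = 9, p_6 = 2. Add edge {2,9}. Now deg[9]=0, deg[2]=1.
Step 7: smallest deg-1 vertex = 2, p_7 = 6. Add edge {2,6}. Now deg[2]=0, deg[6]=1.
Step 8: smallest deg-1 vertex = 6, p_8 = 5. Add edge {5,6}. Now deg[6]=0, deg[5]=1.
Final: two remaining deg-1 vertices are 5, 10. Add edge {5,10}.

Answer: 1 3
3 6
4 8
6 7
2 8
2 9
2 6
5 6
5 10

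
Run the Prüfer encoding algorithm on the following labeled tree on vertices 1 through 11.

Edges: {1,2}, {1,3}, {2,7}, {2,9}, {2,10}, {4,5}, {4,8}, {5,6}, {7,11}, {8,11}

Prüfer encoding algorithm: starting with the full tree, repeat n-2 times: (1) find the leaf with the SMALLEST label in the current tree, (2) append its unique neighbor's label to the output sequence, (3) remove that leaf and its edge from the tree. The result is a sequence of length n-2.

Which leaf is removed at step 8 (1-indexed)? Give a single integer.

Step 1: current leaves = {3,6,9,10}. Remove leaf 3 (neighbor: 1).
Step 2: current leaves = {1,6,9,10}. Remove leaf 1 (neighbor: 2).
Step 3: current leaves = {6,9,10}. Remove leaf 6 (neighbor: 5).
Step 4: current leaves = {5,9,10}. Remove leaf 5 (neighbor: 4).
Step 5: current leaves = {4,9,10}. Remove leaf 4 (neighbor: 8).
Step 6: current leaves = {8,9,10}. Remove leaf 8 (neighbor: 11).
Step 7: current leaves = {9,10,11}. Remove leaf 9 (neighbor: 2).
Step 8: current leaves = {10,11}. Remove leaf 10 (neighbor: 2).

Answer: 10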